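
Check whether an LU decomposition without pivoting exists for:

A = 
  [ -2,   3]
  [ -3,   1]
Yes.
A[1,1] = -2 ≠ 0, so Gaussian elimination proceeds without a row swap: multiplier ℓ₂₁ = (-3)/(-2) = 3/2, and U[2,2] = 1 - (3/2)(3) = -7/2.
L = 
  [  1,   0]
  [3/2,   1]
U = 
  [  -2,    3]
  [   0, -7/2]
Check row 2 of LU: [(3/2)(-2), (3/2)(3) + (-7/2)] = [-3, 1] = row 2 of A ✓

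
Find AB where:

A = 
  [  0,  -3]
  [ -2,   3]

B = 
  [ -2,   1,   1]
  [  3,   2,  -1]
A is 2×2 and B is 2×3, so AB is 2×3. Each entry is (row of A)·(column of B):
AB[1,1] = (0)(-2) + (-3)(3) = -9
AB[1,2] = (0)(1) + (-3)(2) = -6
AB[1,3] = (0)(1) + (-3)(-1) = 3
AB[2,1] = (-2)(-2) + (3)(3) = 13
AB[2,2] = (-2)(1) + (3)(2) = 4
AB[2,3] = (-2)(1) + (3)(-1) = -5

AB = 
  [ -9,  -6,   3]
  [ 13,   4,  -5]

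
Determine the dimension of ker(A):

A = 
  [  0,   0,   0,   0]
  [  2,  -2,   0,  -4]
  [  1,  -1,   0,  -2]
nullity(A) = 3

Row reduce:
Swap R1 ↔ R2
R3 → R3 - (1/2)·R1
REF = 
  [  2,  -2,   0,  -4]
  [  0,   0,   0,   0]
  [  0,   0,   0,   0]
Pivot columns: 1 → 1 pivot.
rank(A) = 1, so nullity(A) = 4 - 1 = 3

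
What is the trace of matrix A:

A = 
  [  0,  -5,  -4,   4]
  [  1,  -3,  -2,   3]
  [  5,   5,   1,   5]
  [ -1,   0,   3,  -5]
-7

tr(A) = 0 + -3 + 1 + -5 = -7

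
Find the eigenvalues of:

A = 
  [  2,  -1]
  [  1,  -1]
λ = (1 + √5)/2, (1 - √5)/2  (≈ 1.618, -0.618)

tr(A) = 1, det(A) = -1
Characteristic polynomial: λ² - tr(A)λ + det(A) = λ² - λ - 1
λ² - λ - 1 = 0  ⇒  λ = (1 ± √((-1)² - 4·(-1)))/2 = (1 ± √(5))/2
  = (1 + √5)/2,  (1 - √5)/2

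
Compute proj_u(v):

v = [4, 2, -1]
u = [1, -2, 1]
proj_u(v) = [-1/6, 1/3, -1/6]

v·u = (4)(1) + (2)(-2) + (-1)(1) = -1
u·u = (1)² + (-2)² + (1)² = 6
proj_u(v) = (v·u / u·u) × u = (-1/6) × u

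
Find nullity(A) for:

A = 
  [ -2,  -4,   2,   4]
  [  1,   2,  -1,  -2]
nullity(A) = 3

Row reduce:
R2 → R2 + (1/2)·R1
REF = 
  [ -2,  -4,   2,   4]
  [  0,   0,   0,   0]
Pivot columns: 1 → 1 pivot.
rank(A) = 1, so nullity(A) = 4 - 1 = 3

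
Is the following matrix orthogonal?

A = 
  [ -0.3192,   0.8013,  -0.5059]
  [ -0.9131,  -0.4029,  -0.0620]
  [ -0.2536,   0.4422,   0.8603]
Yes

AᵀA = 
  [  1,   0,  -0.0001]
  [  0,   1,   0]
  [ -0.0001,   0,   0.9999]
≈ I (equal to I up to the 4-dp rounding of the entries)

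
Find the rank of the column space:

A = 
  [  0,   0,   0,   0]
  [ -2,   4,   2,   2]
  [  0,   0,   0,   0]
Row reduce:
Swap R1 ↔ R2
REF = 
  [ -2,   4,   2,   2]
  [  0,   0,   0,   0]
  [  0,   0,   0,   0]
Pivot columns: 1 → 1 pivot.
dim(Col(A)) = number of pivot columns = 1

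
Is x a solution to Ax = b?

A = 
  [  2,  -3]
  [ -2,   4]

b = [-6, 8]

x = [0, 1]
No

Ax = [-3, 4] ≠ b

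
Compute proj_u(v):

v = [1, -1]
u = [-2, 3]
proj_u(v) = [10/13, -15/13]

v·u = (1)(-2) + (-1)(3) = -5
u·u = (-2)² + (3)² = 13
proj_u(v) = (v·u / u·u) × u = (-5/13) × u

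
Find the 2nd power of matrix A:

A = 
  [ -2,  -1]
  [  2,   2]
A² = A·A:
A²[1,1] = (-2)(-2) + (-1)(2) = 2
A²[1,2] = (-2)(-1) + (-1)(2) = 0
A²[2,1] = (2)(-2) + (2)(2) = 0
A²[2,2] = (2)(-1) + (2)(2) = 2
A² = 
  [  2,   0]
  [  0,   2]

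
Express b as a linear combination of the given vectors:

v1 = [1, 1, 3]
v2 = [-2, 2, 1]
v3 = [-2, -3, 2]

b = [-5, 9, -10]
c1 = -3, c2 = 3, c3 = -2

b = -3·v1 + 3·v2 + -2·v3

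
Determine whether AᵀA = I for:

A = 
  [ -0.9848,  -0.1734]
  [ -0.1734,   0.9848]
Yes

AᵀA = 
  [  0.9999,   0]
  [  0,   0.9999]
≈ I (equal to I up to the 4-dp rounding of the entries)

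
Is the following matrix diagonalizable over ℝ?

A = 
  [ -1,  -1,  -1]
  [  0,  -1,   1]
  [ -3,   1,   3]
No

Characteristic polynomial: det(λI - A) = λ³ - λ² - 9λ - 10
By the rational root theorem any rational root is an integer dividing 10; none of those is a root, so p(λ) has no rational roots and hence (being an irreducible cubic) no repeated roots.
Discriminant of the cubic: Δ = -1363
Δ < 0 ⇒ one real eigenvalue and a complex-conjugate pair: λ ≈ 3.934, -1.467 + 0.6245i, -1.467 - 0.6245i
Has complex eigenvalues (not diagonalizable over ℝ).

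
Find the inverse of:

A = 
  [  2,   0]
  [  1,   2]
det(A) = (2)(2) - (0)(1) = 4
For a 2×2 matrix, A⁻¹ = (1/det(A)) · [[d, -b], [-c, a]]
    = (1/4) · [[2, 0], [-1, 2]]

A⁻¹ = 
  [ 1/2,    0]
  [-1/4,  1/2]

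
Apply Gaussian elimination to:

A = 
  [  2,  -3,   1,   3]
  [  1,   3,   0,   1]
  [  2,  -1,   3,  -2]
Row operations:
R2 → R2 - (1/2)·R1
R3 → R3 - (1)·R1
R3 → R3 - (4/9)·R2

Resulting echelon form:
REF = 
  [    2,    -3,     1,     3]
  [    0,   9/2,  -1/2,  -1/2]
  [    0,     0,  20/9, -43/9]

Rank = 3 (number of non-zero pivot rows).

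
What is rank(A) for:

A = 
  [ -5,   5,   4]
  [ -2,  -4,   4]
Row reduce:
R2 → R2 - (2/5)·R1
REF = 
  [  -5,    5,    4]
  [   0,   -6, 12/5]
Pivot columns: 1, 2 → 2 pivots.

rank(A) = 2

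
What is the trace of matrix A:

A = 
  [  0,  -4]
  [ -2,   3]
3

tr(A) = 0 + 3 = 3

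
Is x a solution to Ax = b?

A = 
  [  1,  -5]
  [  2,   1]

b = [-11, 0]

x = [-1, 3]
No

Ax = [-16, 1] ≠ b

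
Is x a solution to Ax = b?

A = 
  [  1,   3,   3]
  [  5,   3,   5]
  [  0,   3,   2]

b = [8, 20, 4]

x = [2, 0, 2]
Yes

Ax = [8, 20, 4] = b ✓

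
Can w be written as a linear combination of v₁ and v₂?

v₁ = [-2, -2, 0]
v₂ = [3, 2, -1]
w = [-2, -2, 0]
Yes

Form the augmented matrix and row-reduce:
[v₁|v₂|w] = 
  [ -2,   3,  -2]
  [ -2,   2,  -2]
  [  0,  -1,   0]
R2 → R2 - (1)·R1
R3 → R3 - (1)·R2
REF = 
  [ -2,   3,  -2]
  [  0,  -1,   0]
  [  0,   0,   0]

No row of the form [0 0 | nonzero], so the system is consistent. Back-substitution gives c₁ = 1, c₂ = 0: w = (1)·v₁ + (0)·v₂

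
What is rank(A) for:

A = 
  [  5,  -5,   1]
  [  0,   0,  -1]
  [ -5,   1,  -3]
Row reduce:
R3 → R3 + (1)·R1
Swap R2 ↔ R3
REF = 
  [  5,  -5,   1]
  [  0,  -4,  -2]
  [  0,   0,  -1]
Pivot columns: 1, 2, 3 → 3 pivots.

rank(A) = 3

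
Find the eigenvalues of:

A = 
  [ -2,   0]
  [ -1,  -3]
λ = -2, -3

tr(A) = -5, det(A) = 6
Characteristic polynomial: λ² - tr(A)λ + det(A) = λ² + 5λ + 6
λ² + 5λ + 6 = (λ + 3)(λ + 2)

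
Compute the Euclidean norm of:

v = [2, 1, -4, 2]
5

||v||₂ = √((2)² + (1)² + (-4)² + (2)²) = √25 = 5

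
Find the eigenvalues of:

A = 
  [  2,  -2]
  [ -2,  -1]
tr(A) = 1, det(A) = -6
Characteristic polynomial: λ² - tr(A)λ + det(A) = λ² - λ - 6
λ² - λ - 6 = (λ + 2)(λ - 3)

λ = 3, -2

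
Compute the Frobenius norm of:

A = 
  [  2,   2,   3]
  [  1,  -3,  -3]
||A||_F = 6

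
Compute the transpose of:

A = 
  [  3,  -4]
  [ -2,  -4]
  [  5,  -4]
Aᵀ = 
  [  3,  -2,   5]
  [ -4,  -4,  -4]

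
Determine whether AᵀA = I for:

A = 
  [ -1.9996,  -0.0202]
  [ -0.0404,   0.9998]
No

AᵀA = 
  [  4,   0]
  [  0,   1]
≠ I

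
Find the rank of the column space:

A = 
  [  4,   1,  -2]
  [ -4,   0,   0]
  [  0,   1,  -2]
Row reduce:
R2 → R2 + (1)·R1
R3 → R3 - (1)·R2
REF = 
  [  4,   1,  -2]
  [  0,   1,  -2]
  [  0,   0,   0]
Pivot columns: 1, 2 → 2 pivots.
dim(Col(A)) = number of pivot columns = 2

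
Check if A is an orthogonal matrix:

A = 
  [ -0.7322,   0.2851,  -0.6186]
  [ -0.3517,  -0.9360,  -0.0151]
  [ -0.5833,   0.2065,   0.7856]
Yes

AᵀA = 
  [  1,   0,   0]
  [  0,   1,   0]
  [  0,   0,   1.0001]
≈ I (equal to I up to the 4-dp rounding of the entries)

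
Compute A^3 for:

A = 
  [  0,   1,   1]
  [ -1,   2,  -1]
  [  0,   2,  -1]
A^3 = 
  [ -4,   3,  -3]
  [ -1,  -4,  -1]
  [ -2,   0,  -3]

A² = A·A:
A²[1,1] = (0)(0) + (1)(-1) + (1)(0) = -1
A²[1,2] = (0)(1) + (1)(2) + (1)(2) = 4
A²[1,3] = (0)(1) + (1)(-1) + (1)(-1) = -2
A²[2,1] = (-1)(0) + (2)(-1) + (-1)(0) = -2
A²[2,2] = (-1)(1) + (2)(2) + (-1)(2) = 1
A²[2,3] = (-1)(1) + (2)(-1) + (-1)(-1) = -2
A²[3,1] = (0)(0) + (2)(-1) + (-1)(0) = -2
A²[3,2] = (0)(1) + (2)(2) + (-1)(2) = 2
A²[3,3] = (0)(1) + (2)(-1) + (-1)(-1) = -1
A² = 
  [ -1,   4,  -2]
  [ -2,   1,  -2]
  [ -2,   2,  -1]

A^3 = A^2·A:
A^3[1,1] = (-1)(0) + (4)(-1) + (-2)(0) = -4
A^3[1,2] = (-1)(1) + (4)(2) + (-2)(2) = 3
A^3[1,3] = (-1)(1) + (4)(-1) + (-2)(-1) = -3
A^3[2,1] = (-2)(0) + (1)(-1) + (-2)(0) = -1
A^3[2,2] = (-2)(1) + (1)(2) + (-2)(2) = -4
A^3[2,3] = (-2)(1) + (1)(-1) + (-2)(-1) = -1
A^3[3,1] = (-2)(0) + (2)(-1) + (-1)(0) = -2
A^3[3,2] = (-2)(1) + (2)(2) + (-1)(2) = 0
A^3[3,3] = (-2)(1) + (2)(-1) + (-1)(-1) = -3
A^3 = 
  [ -4,   3,  -3]
  [ -1,  -4,  -1]
  [ -2,   0,  -3]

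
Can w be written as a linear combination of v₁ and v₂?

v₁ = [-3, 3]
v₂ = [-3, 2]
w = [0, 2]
Yes

Form the augmented matrix and row-reduce:
[v₁|v₂|w] = 
  [ -3,  -3,   0]
  [  3,   2,   2]
R2 → R2 + (1)·R1
REF = 
  [ -3,  -3,   0]
  [  0,  -1,   2]

No row of the form [0 0 | nonzero], so the system is consistent. Back-substitution gives c₁ = 2, c₂ = -2: w = (2)·v₁ + (-2)·v₂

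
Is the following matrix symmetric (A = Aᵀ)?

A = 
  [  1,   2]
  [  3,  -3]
No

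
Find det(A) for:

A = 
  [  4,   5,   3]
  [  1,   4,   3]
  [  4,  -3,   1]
Cofactor expansion along row 1:
det(A) = (4)·((4)(1) - (3)(-3)) - (5)·((1)(1) - (3)(4)) + (3)·((1)(-3) - (4)(4))
  = (4)(13) - (5)(-11) + (3)(-19)
  = 50

det(A) = 50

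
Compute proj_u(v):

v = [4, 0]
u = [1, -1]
proj_u(v) = [2, -2]

v·u = (4)(1) + (0)(-1) = 4
u·u = (1)² + (-1)² = 2
proj_u(v) = (v·u / u·u) × u = (4/2) × u = (2) × u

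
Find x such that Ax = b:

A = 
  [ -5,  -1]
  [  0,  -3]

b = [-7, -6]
Row reduce the augmented matrix [A|b]:
(already in echelon form)
REF = 
  [ -5,  -1,  -7]
  [  0,  -3,  -6]

Back-substitution:
x₂ = (-6) / (-3) = 2
x₁ = (-7 - (-1)(2)) / (-5) = 1

x = [1, 2]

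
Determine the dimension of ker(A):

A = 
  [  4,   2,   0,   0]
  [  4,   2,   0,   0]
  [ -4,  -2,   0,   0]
nullity(A) = 3

Row reduce:
R2 → R2 - (1)·R1
R3 → R3 + (1)·R1
REF = 
  [  4,   2,   0,   0]
  [  0,   0,   0,   0]
  [  0,   0,   0,   0]
Pivot columns: 1 → 1 pivot.
rank(A) = 1, so nullity(A) = 4 - 1 = 3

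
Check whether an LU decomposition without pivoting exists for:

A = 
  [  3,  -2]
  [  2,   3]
Yes.
A[1,1] = 3 ≠ 0, so Gaussian elimination proceeds without a row swap: multiplier ℓ₂₁ = (2)/(3) = 2/3, and U[2,2] = 3 - (2/3)(-2) = 13/3.
L = 
  [  1,   0]
  [2/3,   1]
U = 
  [   3,   -2]
  [   0, 13/3]
Check row 2 of LU: [(2/3)(3), (2/3)(-2) + (13/3)] = [2, 3] = row 2 of A ✓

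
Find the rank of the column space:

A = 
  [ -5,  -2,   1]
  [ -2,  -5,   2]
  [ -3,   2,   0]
Row reduce:
R2 → R2 - (2/5)·R1
R3 → R3 - (3/5)·R1
R3 → R3 + (16/21)·R2
REF = 
  [   -5,    -2,     1]
  [    0, -21/5,   8/5]
  [    0,     0, 13/21]
Pivot columns: 1, 2, 3 → 3 pivots.
dim(Col(A)) = number of pivot columns = 3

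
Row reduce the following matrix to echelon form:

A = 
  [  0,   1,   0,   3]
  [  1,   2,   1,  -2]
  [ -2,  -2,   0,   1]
Row operations:
Swap R1 ↔ R2
R3 → R3 + (2)·R1
R3 → R3 - (2)·R2

Resulting echelon form:
REF = 
  [  1,   2,   1,  -2]
  [  0,   1,   0,   3]
  [  0,   0,   2,  -9]

Rank = 3 (number of non-zero pivot rows).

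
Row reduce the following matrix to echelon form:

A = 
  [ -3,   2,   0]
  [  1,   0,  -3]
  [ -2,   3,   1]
Row operations:
R2 → R2 + (1/3)·R1
R3 → R3 - (2/3)·R1
R3 → R3 - (5/2)·R2

Resulting echelon form:
REF = 
  [  -3,    2,    0]
  [   0,  2/3,   -3]
  [   0,    0, 17/2]

Rank = 3 (number of non-zero pivot rows).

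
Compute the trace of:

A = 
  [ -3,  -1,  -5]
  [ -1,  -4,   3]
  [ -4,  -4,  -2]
-9

tr(A) = -3 + -4 + -2 = -9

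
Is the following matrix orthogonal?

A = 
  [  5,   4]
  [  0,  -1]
No

AᵀA = 
  [ 25,  20]
  [ 20,  17]
≠ I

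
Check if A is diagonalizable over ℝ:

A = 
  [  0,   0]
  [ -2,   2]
Yes

tr(A) = 2, det(A) = 0
Characteristic polynomial: λ² - tr(A)λ + det(A) = λ² - 2λ
λ² - 2λ = λ(λ - 2)
Eigenvalues: 2, 0
λ=0: alg. mult. = 1, geom. mult. = 2 - rank(A - (0)I) = 2 - 1 = 1
λ=2: alg. mult. = 1, geom. mult. = 2 - rank(A - (2)I) = 2 - 1 = 1
Sum of geometric multiplicities equals n, so A has n independent eigenvectors.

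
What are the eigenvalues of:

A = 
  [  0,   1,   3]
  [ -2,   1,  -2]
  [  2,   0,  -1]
Characteristic polynomial: det(λI - A) = λ³ - 5λ + 12
Testing integer divisors of the constant term: p(-3) = 0, so (λ + 3) is a factor:
p(λ) = (λ + 3)(λ² - 3λ + 4)
λ² - 3λ + 4 = 0  ⇒  λ = (3 ± √((-3)² - 4·(4)))/2 = (3 ± √(-7))/2
  = (3 + i√7)/2,  (3 - i√7)/2

λ = -3, (3 + i√7)/2, (3 - i√7)/2  (≈ -3, 1.5 + 1.323i, 1.5 - 1.323i)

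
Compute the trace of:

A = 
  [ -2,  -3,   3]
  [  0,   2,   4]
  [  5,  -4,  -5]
-5

tr(A) = -2 + 2 + -5 = -5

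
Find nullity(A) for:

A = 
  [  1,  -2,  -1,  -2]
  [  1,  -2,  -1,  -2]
nullity(A) = 3

Row reduce:
R2 → R2 - (1)·R1
REF = 
  [  1,  -2,  -1,  -2]
  [  0,   0,   0,   0]
Pivot columns: 1 → 1 pivot.
rank(A) = 1, so nullity(A) = 4 - 1 = 3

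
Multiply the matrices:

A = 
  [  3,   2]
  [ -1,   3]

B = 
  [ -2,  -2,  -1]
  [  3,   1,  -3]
AB = 
  [  0,  -4,  -9]
  [ 11,   5,  -8]

A is 2×2 and B is 2×3, so AB is 2×3. Each entry is (row of A)·(column of B):
AB[1,1] = (3)(-2) + (2)(3) = 0
AB[1,2] = (3)(-2) + (2)(1) = -4
AB[1,3] = (3)(-1) + (2)(-3) = -9
AB[2,1] = (-1)(-2) + (3)(3) = 11
AB[2,2] = (-1)(-2) + (3)(1) = 5
AB[2,3] = (-1)(-1) + (3)(-3) = -8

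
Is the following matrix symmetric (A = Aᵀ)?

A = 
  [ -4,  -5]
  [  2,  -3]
No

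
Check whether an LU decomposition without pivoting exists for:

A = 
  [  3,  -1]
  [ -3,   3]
Yes.
A[1,1] = 3 ≠ 0, so Gaussian elimination proceeds without a row swap: multiplier ℓ₂₁ = (-3)/(3) = -1, and U[2,2] = 3 - (-1)(-1) = 2.
L = 
  [  1,   0]
  [ -1,   1]
U = 
  [  3,  -1]
  [  0,   2]
Check row 2 of LU: [(-1)(3), (-1)(-1) + 2] = [-3, 3] = row 2 of A ✓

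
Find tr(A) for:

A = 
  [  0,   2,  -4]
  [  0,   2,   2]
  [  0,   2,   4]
6

tr(A) = 0 + 2 + 4 = 6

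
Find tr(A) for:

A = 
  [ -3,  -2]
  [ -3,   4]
1

tr(A) = -3 + 4 = 1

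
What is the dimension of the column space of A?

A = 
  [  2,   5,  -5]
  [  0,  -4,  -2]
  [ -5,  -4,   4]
Row reduce:
R3 → R3 + (5/2)·R1
R3 → R3 + (17/8)·R2
REF = 
  [    2,     5,    -5]
  [    0,    -4,    -2]
  [    0,     0, -51/4]
Pivot columns: 1, 2, 3 → 3 pivots.
dim(Col(A)) = number of pivot columns = 3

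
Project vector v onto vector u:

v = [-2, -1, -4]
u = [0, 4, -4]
v·u = (-2)(0) + (-1)(4) + (-4)(-4) = 12
u·u = (0)² + (4)² + (-4)² = 32
proj_u(v) = (v·u / u·u) × u = (12/32) × u = (3/8) × u

proj_u(v) = [0, 3/2, -3/2]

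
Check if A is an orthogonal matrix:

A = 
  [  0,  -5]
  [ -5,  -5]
No

AᵀA = 
  [ 25,  25]
  [ 25,  50]
≠ I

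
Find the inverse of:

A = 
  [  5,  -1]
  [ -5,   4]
det(A) = (5)(4) - (-1)(-5) = 15
For a 2×2 matrix, A⁻¹ = (1/det(A)) · [[d, -b], [-c, a]]
    = (1/15) · [[4, 1], [5, 5]]

A⁻¹ = 
  [4/15, 1/15]
  [ 1/3,  1/3]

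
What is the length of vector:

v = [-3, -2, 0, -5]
6.164

||v||₂ = √((-3)² + (-2)² + (0)² + (-5)²) = √38 = 6.164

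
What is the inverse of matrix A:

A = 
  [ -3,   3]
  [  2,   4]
det(A) = (-3)(4) - (3)(2) = -18
For a 2×2 matrix, A⁻¹ = (1/det(A)) · [[d, -b], [-c, a]]
    = (-1/18) · [[4, -3], [-2, -3]]

A⁻¹ = 
  [-2/9,  1/6]
  [ 1/9,  1/6]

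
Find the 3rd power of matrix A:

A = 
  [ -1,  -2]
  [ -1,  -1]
A² = A·A:
A²[1,1] = (-1)(-1) + (-2)(-1) = 3
A²[1,2] = (-1)(-2) + (-2)(-1) = 4
A²[2,1] = (-1)(-1) + (-1)(-1) = 2
A²[2,2] = (-1)(-2) + (-1)(-1) = 3
A² = 
  [  3,   4]
  [  2,   3]

A^3 = A^2·A:
A^3[1,1] = (3)(-1) + (4)(-1) = -7
A^3[1,2] = (3)(-2) + (4)(-1) = -10
A^3[2,1] = (2)(-1) + (3)(-1) = -5
A^3[2,2] = (2)(-2) + (3)(-1) = -7
A^3 = 
  [ -7, -10]
  [ -5,  -7]

Therefore
A^3 = 
  [ -7, -10]
  [ -5,  -7]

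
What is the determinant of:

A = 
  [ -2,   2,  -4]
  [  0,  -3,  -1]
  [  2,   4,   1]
-30

Cofactor expansion along row 1:
det(A) = (-2)·((-3)(1) - (-1)(4)) - (2)·((0)(1) - (-1)(2)) + (-4)·((0)(4) - (-3)(2))
  = (-2)(1) - (2)(2) + (-4)(6)
  = -30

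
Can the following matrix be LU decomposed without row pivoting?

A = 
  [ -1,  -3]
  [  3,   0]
Yes.
A[1,1] = -1 ≠ 0, so Gaussian elimination proceeds without a row swap: multiplier ℓ₂₁ = (3)/(-1) = -3, and U[2,2] = 0 - (-3)(-3) = -9.
L = 
  [  1,   0]
  [ -3,   1]
U = 
  [ -1,  -3]
  [  0,  -9]
Check row 2 of LU: [(-3)(-1), (-3)(-3) + (-9)] = [3, 0] = row 2 of A ✓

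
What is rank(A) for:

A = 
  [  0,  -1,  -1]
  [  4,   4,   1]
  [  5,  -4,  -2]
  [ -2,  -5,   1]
Row reduce:
Swap R1 ↔ R2
R3 → R3 - (5/4)·R1
R4 → R4 + (1/2)·R1
R3 → R3 - (9)·R2
R4 → R4 - (3)·R2
R4 → R4 - (18/23)·R3
REF = 
  [   4,    4,    1]
  [   0,   -1,   -1]
  [   0,    0, 23/4]
  [   0,    0,    0]
Pivot columns: 1, 2, 3 → 3 pivots.

rank(A) = 3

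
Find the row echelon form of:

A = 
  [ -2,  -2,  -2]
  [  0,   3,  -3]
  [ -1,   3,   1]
Row operations:
R3 → R3 - (1/2)·R1
R3 → R3 - (4/3)·R2

Resulting echelon form:
REF = 
  [ -2,  -2,  -2]
  [  0,   3,  -3]
  [  0,   0,   6]

Rank = 3 (number of non-zero pivot rows).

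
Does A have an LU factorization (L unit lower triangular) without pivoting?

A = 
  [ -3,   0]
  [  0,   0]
Yes.
A[1,1] = -3 ≠ 0, so Gaussian elimination proceeds without a row swap: multiplier ℓ₂₁ = (0)/(-3) = 0, and U[2,2] = 0 - (0)(0) = 0.
L = 
  [  1,   0]
  [  0,   1]
U = 
  [ -3,   0]
  [  0,   0]
Check row 2 of LU: [(0)(-3), (0)(0) + 0] = [0, 0] = row 2 of A ✓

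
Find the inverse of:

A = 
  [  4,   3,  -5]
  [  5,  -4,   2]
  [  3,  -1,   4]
det(A) = (4)·((-4)(4) - (2)(-1)) - (3)·((5)(4) - (2)(3)) + (-5)·((5)(-1) - (-4)(3))
  = (4)(-14) - (3)(14) + (-5)(7)
  = -133
det(A) = -133 ≠ 0, so A is invertible.

Cofactors Cᵢⱼ = (-1)ⁱ⁺ʲ·Mᵢⱼ:
C = 
  [-14, -14,   7]
  [ -7,  31,  13]
  [-14, -33, -31]

adj(A) = Cᵀ:
adj(A) = 
  [-14,  -7, -14]
  [-14,  31, -33]
  [  7,  13, -31]

A⁻¹ = (-1/133) · adj(A):
A⁻¹ = 
  [   2/19,    1/19,    2/19]
  [   2/19, -31/133,  33/133]
  [  -1/19, -13/133,  31/133]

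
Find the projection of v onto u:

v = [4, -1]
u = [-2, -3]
v·u = (4)(-2) + (-1)(-3) = -5
u·u = (-2)² + (-3)² = 13
proj_u(v) = (v·u / u·u) × u = (-5/13) × u

proj_u(v) = [10/13, 15/13]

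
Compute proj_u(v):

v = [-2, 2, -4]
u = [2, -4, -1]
proj_u(v) = [-16/21, 32/21, 8/21]

v·u = (-2)(2) + (2)(-4) + (-4)(-1) = -8
u·u = (2)² + (-4)² + (-1)² = 21
proj_u(v) = (v·u / u·u) × u = (-8/21) × u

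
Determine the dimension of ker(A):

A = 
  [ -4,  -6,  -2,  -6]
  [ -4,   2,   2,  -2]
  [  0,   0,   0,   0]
nullity(A) = 2

Row reduce:
R2 → R2 - (1)·R1
REF = 
  [ -4,  -6,  -2,  -6]
  [  0,   8,   4,   4]
  [  0,   0,   0,   0]
Pivot columns: 1, 2 → 2 pivots.
rank(A) = 2, so nullity(A) = 4 - 2 = 2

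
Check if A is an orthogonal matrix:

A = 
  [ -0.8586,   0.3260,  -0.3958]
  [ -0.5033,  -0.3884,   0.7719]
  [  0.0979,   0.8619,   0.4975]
Yes

AᵀA = 
  [  1.0001,   0,   0]
  [  0,   1,   0]
  [  0,   0,   1]
≈ I (equal to I up to the 4-dp rounding of the entries)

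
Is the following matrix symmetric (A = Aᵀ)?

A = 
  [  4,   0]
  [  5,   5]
No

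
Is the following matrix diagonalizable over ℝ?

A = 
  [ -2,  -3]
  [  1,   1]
No

tr(A) = -1, det(A) = 1
Characteristic polynomial: λ² - tr(A)λ + det(A) = λ² + λ + 1
λ² + λ + 1 = 0  ⇒  λ = (-1 ± √((1)² - 4·(1)))/2 = (-1 ± √(-3))/2
  = (-1 + i√3)/2,  (-1 - i√3)/2
Eigenvalues: (-1 + i√3)/2, (-1 - i√3)/2  (≈ -0.5 + 0.866i, -0.5 - 0.866i)
Has complex eigenvalues (not diagonalizable over ℝ).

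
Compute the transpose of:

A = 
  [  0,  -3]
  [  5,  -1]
Aᵀ = 
  [  0,   5]
  [ -3,  -1]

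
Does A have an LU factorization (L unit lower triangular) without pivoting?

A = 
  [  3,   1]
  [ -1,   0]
Yes.
A[1,1] = 3 ≠ 0, so Gaussian elimination proceeds without a row swap: multiplier ℓ₂₁ = (-1)/(3) = -1/3, and U[2,2] = 0 - (-1/3)(1) = 1/3.
L = 
  [   1,    0]
  [-1/3,    1]
U = 
  [  3,   1]
  [  0, 1/3]
Check row 2 of LU: [(-1/3)(3), (-1/3)(1) + (1/3)] = [-1, 0] = row 2 of A ✓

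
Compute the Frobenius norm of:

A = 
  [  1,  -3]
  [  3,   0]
||A||_F = 4.359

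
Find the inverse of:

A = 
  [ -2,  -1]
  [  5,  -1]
det(A) = (-2)(-1) - (-1)(5) = 7
For a 2×2 matrix, A⁻¹ = (1/det(A)) · [[d, -b], [-c, a]]
    = (1/7) · [[-1, 1], [-5, -2]]

A⁻¹ = 
  [-1/7,  1/7]
  [-5/7, -2/7]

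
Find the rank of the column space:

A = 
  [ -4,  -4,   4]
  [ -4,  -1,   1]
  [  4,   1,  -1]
Row reduce:
R2 → R2 - (1)·R1
R3 → R3 + (1)·R1
R3 → R3 + (1)·R2
REF = 
  [ -4,  -4,   4]
  [  0,   3,  -3]
  [  0,   0,   0]
Pivot columns: 1, 2 → 2 pivots.
dim(Col(A)) = number of pivot columns = 2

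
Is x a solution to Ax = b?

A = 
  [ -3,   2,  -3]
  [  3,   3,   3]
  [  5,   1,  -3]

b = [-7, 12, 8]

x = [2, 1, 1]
Yes

Ax = [-7, 12, 8] = b ✓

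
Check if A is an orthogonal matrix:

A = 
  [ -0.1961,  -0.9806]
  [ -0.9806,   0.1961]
Yes

AᵀA = 
  [  1,   0]
  [  0,   1]
≈ I (equal to I up to the 4-dp rounding of the entries)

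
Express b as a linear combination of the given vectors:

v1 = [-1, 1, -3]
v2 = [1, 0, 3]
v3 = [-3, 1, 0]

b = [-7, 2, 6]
c1 = -1, c2 = 1, c3 = 3

b = -1·v1 + 1·v2 + 3·v3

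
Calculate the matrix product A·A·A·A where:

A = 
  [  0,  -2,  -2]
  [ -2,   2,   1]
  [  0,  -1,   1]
A^4 = 
  [ 16, -10, -30]
  [-30,  36,  65]
  [ 20, -25, -29]

A² = A·A:
A²[1,1] = (0)(0) + (-2)(-2) + (-2)(0) = 4
A²[1,2] = (0)(-2) + (-2)(2) + (-2)(-1) = -2
A²[1,3] = (0)(-2) + (-2)(1) + (-2)(1) = -4
A²[2,1] = (-2)(0) + (2)(-2) + (1)(0) = -4
A²[2,2] = (-2)(-2) + (2)(2) + (1)(-1) = 7
A²[2,3] = (-2)(-2) + (2)(1) + (1)(1) = 7
A²[3,1] = (0)(0) + (-1)(-2) + (1)(0) = 2
A²[3,2] = (0)(-2) + (-1)(2) + (1)(-1) = -3
A²[3,3] = (0)(-2) + (-1)(1) + (1)(1) = 0
A² = 
  [  4,  -2,  -4]
  [ -4,   7,   7]
  [  2,  -3,   0]

A^3 = A^2·A:
A^3[1,1] = (4)(0) + (-2)(-2) + (-4)(0) = 4
A^3[1,2] = (4)(-2) + (-2)(2) + (-4)(-1) = -8
A^3[1,3] = (4)(-2) + (-2)(1) + (-4)(1) = -14
A^3[2,1] = (-4)(0) + (7)(-2) + (7)(0) = -14
A^3[2,2] = (-4)(-2) + (7)(2) + (7)(-1) = 15
A^3[2,3] = (-4)(-2) + (7)(1) + (7)(1) = 22
A^3[3,1] = (2)(0) + (-3)(-2) + (0)(0) = 6
A^3[3,2] = (2)(-2) + (-3)(2) + (0)(-1) = -10
A^3[3,3] = (2)(-2) + (-3)(1) + (0)(1) = -7
A^3 = 
  [  4,  -8, -14]
  [-14,  15,  22]
  [  6, -10,  -7]

A^4 = A^3·A:
A^4[1,1] = (4)(0) + (-8)(-2) + (-14)(0) = 16
A^4[1,2] = (4)(-2) + (-8)(2) + (-14)(-1) = -10
A^4[1,3] = (4)(-2) + (-8)(1) + (-14)(1) = -30
A^4[2,1] = (-14)(0) + (15)(-2) + (22)(0) = -30
A^4[2,2] = (-14)(-2) + (15)(2) + (22)(-1) = 36
A^4[2,3] = (-14)(-2) + (15)(1) + (22)(1) = 65
A^4[3,1] = (6)(0) + (-10)(-2) + (-7)(0) = 20
A^4[3,2] = (6)(-2) + (-10)(2) + (-7)(-1) = -25
A^4[3,3] = (6)(-2) + (-10)(1) + (-7)(1) = -29
A^4 = 
  [ 16, -10, -30]
  [-30,  36,  65]
  [ 20, -25, -29]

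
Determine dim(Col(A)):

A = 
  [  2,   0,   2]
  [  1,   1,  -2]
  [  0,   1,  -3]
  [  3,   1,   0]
Row reduce:
R2 → R2 - (1/2)·R1
R4 → R4 - (3/2)·R1
R3 → R3 - (1)·R2
R4 → R4 - (1)·R2
REF = 
  [  2,   0,   2]
  [  0,   1,  -3]
  [  0,   0,   0]
  [  0,   0,   0]
Pivot columns: 1, 2 → 2 pivots.
dim(Col(A)) = number of pivot columns = 2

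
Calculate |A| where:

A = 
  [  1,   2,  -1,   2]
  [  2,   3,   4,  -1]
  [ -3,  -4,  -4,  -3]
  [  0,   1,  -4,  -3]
26

Cofactor expansion along row 1: det(A) = a₁₁M₁₁ - a₁₂M₁₂ + a₁₃M₁₃ - a₁₄M₁₄

M₁₁ = det[[3, 4, -1]; [-4, -4, -3]; [1, -4, -3]]
  = (3)·((-4)(-3) - (-3)(-4)) - (4)·((-4)(-3) - (-3)(1)) + (-1)·((-4)(-4) - (-4)(1))
  = (3)(0) - (4)(15) + (-1)(20)
  = -80
M₁₂ = det[[2, 4, -1]; [-3, -4, -3]; [0, -4, -3]]
  = (2)·((-4)(-3) - (-3)(-4)) - (4)·((-3)(-3) - (-3)(0)) + (-1)·((-3)(-4) - (-4)(0))
  = (2)(0) - (4)(9) + (-1)(12)
  = -48
M₁₃ = det[[2, 3, -1]; [-3, -4, -3]; [0, 1, -3]]
  = (2)·((-4)(-3) - (-3)(1)) - (3)·((-3)(-3) - (-3)(0)) + (-1)·((-3)(1) - (-4)(0))
  = (2)(15) - (3)(9) + (-1)(-3)
  = 6
M₁₄ = det[[2, 3, 4]; [-3, -4, -4]; [0, 1, -4]]
  = (2)·((-4)(-4) - (-4)(1)) - (3)·((-3)(-4) - (-4)(0)) + (4)·((-3)(1) - (-4)(0))
  = (2)(20) - (3)(12) + (4)(-3)
  = -8

det(A) = (1)(-80) - (2)(-48) + (-1)(6) - (2)(-8) = 26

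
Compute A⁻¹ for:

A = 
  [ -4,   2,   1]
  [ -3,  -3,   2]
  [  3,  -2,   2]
det(A) = (-4)·((-3)(2) - (2)(-2)) - (2)·((-3)(2) - (2)(3)) + (1)·((-3)(-2) - (-3)(3))
  = (-4)(-2) - (2)(-12) + (1)(15)
  = 47
det(A) = 47 ≠ 0, so A is invertible.

Cofactors Cᵢⱼ = (-1)ⁱ⁺ʲ·Mᵢⱼ:
C = 
  [ -2,  12,  15]
  [ -6, -11,  -2]
  [  7,   5,  18]

adj(A) = Cᵀ:
adj(A) = 
  [ -2,  -6,   7]
  [ 12, -11,   5]
  [ 15,  -2,  18]

A⁻¹ = (1/47) · adj(A):
A⁻¹ = 
  [ -2/47,  -6/47,   7/47]
  [ 12/47, -11/47,   5/47]
  [ 15/47,  -2/47,  18/47]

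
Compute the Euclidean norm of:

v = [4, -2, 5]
6.708

||v||₂ = √((4)² + (-2)² + (5)²) = √45 = 6.708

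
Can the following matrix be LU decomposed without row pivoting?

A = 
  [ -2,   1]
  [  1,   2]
Yes.
A[1,1] = -2 ≠ 0, so Gaussian elimination proceeds without a row swap: multiplier ℓ₂₁ = (1)/(-2) = -1/2, and U[2,2] = 2 - (-1/2)(1) = 5/2.
L = 
  [   1,    0]
  [-1/2,    1]
U = 
  [ -2,   1]
  [  0, 5/2]
Check row 2 of LU: [(-1/2)(-2), (-1/2)(1) + (5/2)] = [1, 2] = row 2 of A ✓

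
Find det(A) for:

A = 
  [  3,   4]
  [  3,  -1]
-15

For a 2×2 matrix, det = ad - bc = (3)(-1) - (4)(3) = -15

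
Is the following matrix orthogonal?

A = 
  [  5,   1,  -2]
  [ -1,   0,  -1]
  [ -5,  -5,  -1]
No

AᵀA = 
  [ 51,  30,  -4]
  [ 30,  26,   3]
  [ -4,   3,   6]
≠ I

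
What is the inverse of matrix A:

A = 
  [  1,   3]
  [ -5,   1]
det(A) = (1)(1) - (3)(-5) = 16
For a 2×2 matrix, A⁻¹ = (1/det(A)) · [[d, -b], [-c, a]]
    = (1/16) · [[1, -3], [5, 1]]

A⁻¹ = 
  [ 1/16, -3/16]
  [ 5/16,  1/16]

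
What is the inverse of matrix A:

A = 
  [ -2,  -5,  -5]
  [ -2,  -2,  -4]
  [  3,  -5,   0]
det(A) = (-2)·((-2)(0) - (-4)(-5)) - (-5)·((-2)(0) - (-4)(3)) + (-5)·((-2)(-5) - (-2)(3))
  = (-2)(-20) - (-5)(12) + (-5)(16)
  = 20
det(A) = 20 ≠ 0, so A is invertible.

Cofactors Cᵢⱼ = (-1)ⁱ⁺ʲ·Mᵢⱼ:
C = 
  [-20, -12,  16]
  [ 25,  15, -25]
  [ 10,   2,  -6]

adj(A) = Cᵀ:
adj(A) = 
  [-20,  25,  10]
  [-12,  15,   2]
  [ 16, -25,  -6]

A⁻¹ = (1/20) · adj(A):
A⁻¹ = 
  [   -1,   5/4,   1/2]
  [ -3/5,   3/4,  1/10]
  [  4/5,  -5/4, -3/10]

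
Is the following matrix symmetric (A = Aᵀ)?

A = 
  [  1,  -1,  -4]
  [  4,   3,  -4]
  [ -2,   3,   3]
No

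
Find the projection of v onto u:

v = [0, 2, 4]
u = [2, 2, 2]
v·u = (0)(2) + (2)(2) + (4)(2) = 12
u·u = (2)² + (2)² + (2)² = 12
proj_u(v) = (v·u / u·u) × u = (12/12) × u = (1) × u

proj_u(v) = [2, 2, 2]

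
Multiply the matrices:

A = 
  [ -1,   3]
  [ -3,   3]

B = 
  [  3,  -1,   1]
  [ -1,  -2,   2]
AB = 
  [ -6,  -5,   5]
  [-12,  -3,   3]

A is 2×2 and B is 2×3, so AB is 2×3. Each entry is (row of A)·(column of B):
AB[1,1] = (-1)(3) + (3)(-1) = -6
AB[1,2] = (-1)(-1) + (3)(-2) = -5
AB[1,3] = (-1)(1) + (3)(2) = 5
AB[2,1] = (-3)(3) + (3)(-1) = -12
AB[2,2] = (-3)(-1) + (3)(-2) = -3
AB[2,3] = (-3)(1) + (3)(2) = 3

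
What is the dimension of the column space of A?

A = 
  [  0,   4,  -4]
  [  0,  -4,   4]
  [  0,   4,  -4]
Row reduce:
R2 → R2 + (1)·R1
R3 → R3 - (1)·R1
REF = 
  [  0,   4,  -4]
  [  0,   0,   0]
  [  0,   0,   0]
Pivot columns: 2 → 1 pivot.
dim(Col(A)) = number of pivot columns = 1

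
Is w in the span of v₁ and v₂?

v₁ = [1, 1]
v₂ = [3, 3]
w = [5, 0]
No

Form the augmented matrix and row-reduce:
[v₁|v₂|w] = 
  [  1,   3,   5]
  [  1,   3,   0]
R2 → R2 - (1)·R1
REF = 
  [  1,   3,   5]
  [  0,   0,  -5]

Row 2 reads [0 0 | -5], i.e. 0 = -5, so the system is inconsistent and w ∉ span{v₁, v₂}.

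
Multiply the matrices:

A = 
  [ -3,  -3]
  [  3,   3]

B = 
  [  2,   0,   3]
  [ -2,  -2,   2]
A is 2×2 and B is 2×3, so AB is 2×3. Each entry is (row of A)·(column of B):
AB[1,1] = (-3)(2) + (-3)(-2) = 0
AB[1,2] = (-3)(0) + (-3)(-2) = 6
AB[1,3] = (-3)(3) + (-3)(2) = -15
AB[2,1] = (3)(2) + (3)(-2) = 0
AB[2,2] = (3)(0) + (3)(-2) = -6
AB[2,3] = (3)(3) + (3)(2) = 15

AB = 
  [  0,   6, -15]
  [  0,  -6,  15]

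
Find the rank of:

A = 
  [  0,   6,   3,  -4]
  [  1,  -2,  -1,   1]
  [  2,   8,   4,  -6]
Row reduce:
Swap R1 ↔ R2
R3 → R3 - (2)·R1
R3 → R3 - (2)·R2
REF = 
  [  1,  -2,  -1,   1]
  [  0,   6,   3,  -4]
  [  0,   0,   0,   0]
Pivot columns: 1, 2 → 2 pivots.

rank(A) = 2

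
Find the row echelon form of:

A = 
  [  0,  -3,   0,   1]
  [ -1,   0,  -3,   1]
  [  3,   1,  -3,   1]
Row operations:
Swap R1 ↔ R2
R3 → R3 + (3)·R1
R3 → R3 + (1/3)·R2

Resulting echelon form:
REF = 
  [  -1,    0,   -3,    1]
  [   0,   -3,    0,    1]
  [   0,    0,  -12, 13/3]

Rank = 3 (number of non-zero pivot rows).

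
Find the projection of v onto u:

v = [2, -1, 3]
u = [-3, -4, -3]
v·u = (2)(-3) + (-1)(-4) + (3)(-3) = -11
u·u = (-3)² + (-4)² + (-3)² = 34
proj_u(v) = (v·u / u·u) × u = (-11/34) × u

proj_u(v) = [33/34, 22/17, 33/34]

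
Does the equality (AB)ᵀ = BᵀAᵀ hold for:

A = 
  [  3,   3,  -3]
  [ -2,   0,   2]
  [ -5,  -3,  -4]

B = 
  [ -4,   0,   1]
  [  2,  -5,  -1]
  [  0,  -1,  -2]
Yes

(AB)ᵀ = 
  [ -6,   8,  14]
  [-12,  -2,  19]
  [  6,  -6,   6]

BᵀAᵀ = 
  [ -6,   8,  14]
  [-12,  -2,  19]
  [  6,  -6,   6]

Both sides are equal — this is the standard identity (AB)ᵀ = BᵀAᵀ, which holds for all A, B.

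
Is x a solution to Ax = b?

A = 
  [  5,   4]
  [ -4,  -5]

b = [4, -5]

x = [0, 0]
No

Ax = [0, 0] ≠ b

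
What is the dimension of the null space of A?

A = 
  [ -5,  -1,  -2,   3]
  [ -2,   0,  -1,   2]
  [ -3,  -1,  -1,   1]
nullity(A) = 2

Row reduce:
R2 → R2 - (2/5)·R1
R3 → R3 - (3/5)·R1
R3 → R3 + (1)·R2
REF = 
  [  -5,   -1,   -2,    3]
  [   0,  2/5, -1/5,  4/5]
  [   0,    0,    0,    0]
Pivot columns: 1, 2 → 2 pivots.
rank(A) = 2, so nullity(A) = 4 - 2 = 2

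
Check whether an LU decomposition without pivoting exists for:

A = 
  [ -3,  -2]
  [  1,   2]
Yes.
A[1,1] = -3 ≠ 0, so Gaussian elimination proceeds without a row swap: multiplier ℓ₂₁ = (1)/(-3) = -1/3, and U[2,2] = 2 - (-1/3)(-2) = 4/3.
L = 
  [   1,    0]
  [-1/3,    1]
U = 
  [ -3,  -2]
  [  0, 4/3]
Check row 2 of LU: [(-1/3)(-3), (-1/3)(-2) + (4/3)] = [1, 2] = row 2 of A ✓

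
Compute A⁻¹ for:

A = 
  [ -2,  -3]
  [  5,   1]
det(A) = (-2)(1) - (-3)(5) = 13
For a 2×2 matrix, A⁻¹ = (1/det(A)) · [[d, -b], [-c, a]]
    = (1/13) · [[1, 3], [-5, -2]]

A⁻¹ = 
  [ 1/13,  3/13]
  [-5/13, -2/13]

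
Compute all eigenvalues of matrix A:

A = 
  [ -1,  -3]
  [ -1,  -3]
tr(A) = -4, det(A) = 0
Characteristic polynomial: λ² - tr(A)λ + det(A) = λ² + 4λ
λ² + 4λ = λ(λ + 4)

λ = 0, -4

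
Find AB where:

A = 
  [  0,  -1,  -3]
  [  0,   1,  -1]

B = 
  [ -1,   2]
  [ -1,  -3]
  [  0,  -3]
AB = 
  [  1,  12]
  [ -1,   0]

A is 2×3 and B is 3×2, so AB is 2×2. Each entry is (row of A)·(column of B):
AB[1,1] = (0)(-1) + (-1)(-1) + (-3)(0) = 1
AB[1,2] = (0)(2) + (-1)(-3) + (-3)(-3) = 12
AB[2,1] = (0)(-1) + (1)(-1) + (-1)(0) = -1
AB[2,2] = (0)(2) + (1)(-3) + (-1)(-3) = 0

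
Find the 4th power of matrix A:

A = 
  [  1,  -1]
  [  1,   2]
A^4 = 
  [ -9,  -9]
  [  9,   0]

A² = A·A:
A²[1,1] = (1)(1) + (-1)(1) = 0
A²[1,2] = (1)(-1) + (-1)(2) = -3
A²[2,1] = (1)(1) + (2)(1) = 3
A²[2,2] = (1)(-1) + (2)(2) = 3
A² = 
  [  0,  -3]
  [  3,   3]

A^3 = A^2·A:
A^3[1,1] = (0)(1) + (-3)(1) = -3
A^3[1,2] = (0)(-1) + (-3)(2) = -6
A^3[2,1] = (3)(1) + (3)(1) = 6
A^3[2,2] = (3)(-1) + (3)(2) = 3
A^3 = 
  [ -3,  -6]
  [  6,   3]

A^4 = A^3·A:
A^4[1,1] = (-3)(1) + (-6)(1) = -9
A^4[1,2] = (-3)(-1) + (-6)(2) = -9
A^4[2,1] = (6)(1) + (3)(1) = 9
A^4[2,2] = (6)(-1) + (3)(2) = 0
A^4 = 
  [ -9,  -9]
  [  9,   0]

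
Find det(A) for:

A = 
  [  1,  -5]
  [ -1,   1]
-4

For a 2×2 matrix, det = ad - bc = (1)(1) - (-5)(-1) = -4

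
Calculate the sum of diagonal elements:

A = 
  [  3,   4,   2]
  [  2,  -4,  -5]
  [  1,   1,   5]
4

tr(A) = 3 + -4 + 5 = 4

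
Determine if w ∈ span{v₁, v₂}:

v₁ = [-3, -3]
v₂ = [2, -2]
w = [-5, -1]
Yes

Form the augmented matrix and row-reduce:
[v₁|v₂|w] = 
  [ -3,   2,  -5]
  [ -3,  -2,  -1]
R2 → R2 - (1)·R1
REF = 
  [ -3,   2,  -5]
  [  0,  -4,   4]

No row of the form [0 0 | nonzero], so the system is consistent. Back-substitution gives c₁ = 1, c₂ = -1: w = (1)·v₁ + (-1)·v₂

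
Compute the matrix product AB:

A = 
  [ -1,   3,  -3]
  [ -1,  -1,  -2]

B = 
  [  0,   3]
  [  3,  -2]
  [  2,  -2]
AB = 
  [  3,  -3]
  [ -7,   3]

A is 2×3 and B is 3×2, so AB is 2×2. Each entry is (row of A)·(column of B):
AB[1,1] = (-1)(0) + (3)(3) + (-3)(2) = 3
AB[1,2] = (-1)(3) + (3)(-2) + (-3)(-2) = -3
AB[2,1] = (-1)(0) + (-1)(3) + (-2)(2) = -7
AB[2,2] = (-1)(3) + (-1)(-2) + (-2)(-2) = 3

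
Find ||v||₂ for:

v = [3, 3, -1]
4.359

||v||₂ = √((3)² + (3)² + (-1)²) = √19 = 4.359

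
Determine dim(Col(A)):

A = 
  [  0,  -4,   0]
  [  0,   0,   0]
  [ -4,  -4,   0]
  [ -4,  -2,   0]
dim(Col(A)) = 2

Row reduce:
Swap R1 ↔ R3
R4 → R4 - (1)·R1
Swap R2 ↔ R3
R4 → R4 + (1/2)·R2
REF = 
  [ -4,  -4,   0]
  [  0,  -4,   0]
  [  0,   0,   0]
  [  0,   0,   0]
Pivot columns: 1, 2 → 2 pivots.
dim(Col(A)) = number of pivot columns = 2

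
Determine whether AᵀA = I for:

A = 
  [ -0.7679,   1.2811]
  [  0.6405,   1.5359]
No

AᵀA = 
  [  0.9999,   0]
  [  0,   4.0002]
≠ I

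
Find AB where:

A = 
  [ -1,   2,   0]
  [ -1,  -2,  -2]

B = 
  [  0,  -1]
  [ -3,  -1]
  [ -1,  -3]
AB = 
  [ -6,  -1]
  [  8,   9]

A is 2×3 and B is 3×2, so AB is 2×2. Each entry is (row of A)·(column of B):
AB[1,1] = (-1)(0) + (2)(-3) + (0)(-1) = -6
AB[1,2] = (-1)(-1) + (2)(-1) + (0)(-3) = -1
AB[2,1] = (-1)(0) + (-2)(-3) + (-2)(-1) = 8
AB[2,2] = (-1)(-1) + (-2)(-1) + (-2)(-3) = 9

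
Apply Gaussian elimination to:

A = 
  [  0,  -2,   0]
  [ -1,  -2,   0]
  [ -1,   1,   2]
Row operations:
Swap R1 ↔ R2
R3 → R3 - (1)·R1
R3 → R3 + (3/2)·R2

Resulting echelon form:
REF = 
  [ -1,  -2,   0]
  [  0,  -2,   0]
  [  0,   0,   2]

Rank = 3 (number of non-zero pivot rows).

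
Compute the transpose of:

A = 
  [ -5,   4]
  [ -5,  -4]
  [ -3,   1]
Aᵀ = 
  [ -5,  -5,  -3]
  [  4,  -4,   1]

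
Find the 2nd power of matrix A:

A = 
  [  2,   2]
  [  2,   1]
A² = A·A:
A²[1,1] = (2)(2) + (2)(2) = 8
A²[1,2] = (2)(2) + (2)(1) = 6
A²[2,1] = (2)(2) + (1)(2) = 6
A²[2,2] = (2)(2) + (1)(1) = 5
A² = 
  [  8,   6]
  [  6,   5]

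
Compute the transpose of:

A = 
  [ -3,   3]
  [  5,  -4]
Aᵀ = 
  [ -3,   5]
  [  3,  -4]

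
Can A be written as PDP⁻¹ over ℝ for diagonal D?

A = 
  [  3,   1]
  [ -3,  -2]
Yes

tr(A) = 1, det(A) = -3
Characteristic polynomial: λ² - tr(A)λ + det(A) = λ² - λ - 3
λ² - λ - 3 = 0  ⇒  λ = (1 ± √((-1)² - 4·(-3)))/2 = (1 ± √(13))/2
  = (1 + √13)/2,  (1 - √13)/2
Eigenvalues: (1 + √13)/2, (1 - √13)/2  (≈ 2.303, -1.303)
The two irrational eigenvalues are distinct (simple), so each has alg. mult. = geom. mult. = 1.
Sum of geometric multiplicities equals n, so A has n independent eigenvectors.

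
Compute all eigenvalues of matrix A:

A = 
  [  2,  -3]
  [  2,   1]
λ = (3 + i√23)/2, (3 - i√23)/2  (≈ 1.5 + 2.398i, 1.5 - 2.398i)

tr(A) = 3, det(A) = 8
Characteristic polynomial: λ² - tr(A)λ + det(A) = λ² - 3λ + 8
λ² - 3λ + 8 = 0  ⇒  λ = (3 ± √((-3)² - 4·(8)))/2 = (3 ± √(-23))/2
  = (3 + i√23)/2,  (3 - i√23)/2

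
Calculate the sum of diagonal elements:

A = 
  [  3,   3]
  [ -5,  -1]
2

tr(A) = 3 + -1 = 2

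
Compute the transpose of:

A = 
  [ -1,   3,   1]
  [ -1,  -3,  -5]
Aᵀ = 
  [ -1,  -1]
  [  3,  -3]
  [  1,  -5]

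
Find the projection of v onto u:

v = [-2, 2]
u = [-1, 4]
proj_u(v) = [-10/17, 40/17]

v·u = (-2)(-1) + (2)(4) = 10
u·u = (-1)² + (4)² = 17
proj_u(v) = (v·u / u·u) × u = (10/17) × u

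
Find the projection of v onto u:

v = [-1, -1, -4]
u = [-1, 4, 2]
v·u = (-1)(-1) + (-1)(4) + (-4)(2) = -11
u·u = (-1)² + (4)² + (2)² = 21
proj_u(v) = (v·u / u·u) × u = (-11/21) × u

proj_u(v) = [11/21, -44/21, -22/21]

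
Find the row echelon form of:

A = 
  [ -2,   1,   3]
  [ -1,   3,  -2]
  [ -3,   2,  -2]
Row operations:
R2 → R2 - (1/2)·R1
R3 → R3 - (3/2)·R1
R3 → R3 - (1/5)·R2

Resulting echelon form:
REF = 
  [   -2,     1,     3]
  [    0,   5/2,  -7/2]
  [    0,     0, -29/5]

Rank = 3 (number of non-zero pivot rows).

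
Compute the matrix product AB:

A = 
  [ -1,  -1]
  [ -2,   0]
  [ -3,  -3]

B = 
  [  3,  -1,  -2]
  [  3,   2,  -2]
A is 3×2 and B is 2×3, so AB is 3×3. Each entry is (row of A)·(column of B):
AB[1,1] = (-1)(3) + (-1)(3) = -6
AB[1,2] = (-1)(-1) + (-1)(2) = -1
AB[1,3] = (-1)(-2) + (-1)(-2) = 4
AB[2,1] = (-2)(3) + (0)(3) = -6
AB[2,2] = (-2)(-1) + (0)(2) = 2
AB[2,3] = (-2)(-2) + (0)(-2) = 4
AB[3,1] = (-3)(3) + (-3)(3) = -18
AB[3,2] = (-3)(-1) + (-3)(2) = -3
AB[3,3] = (-3)(-2) + (-3)(-2) = 12

AB = 
  [ -6,  -1,   4]
  [ -6,   2,   4]
  [-18,  -3,  12]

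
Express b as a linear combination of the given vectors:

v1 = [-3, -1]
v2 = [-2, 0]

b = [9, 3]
c1 = -3, c2 = 0

b = -3·v1 + 0·v2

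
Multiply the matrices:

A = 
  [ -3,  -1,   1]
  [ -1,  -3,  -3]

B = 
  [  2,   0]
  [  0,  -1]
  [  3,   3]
A is 2×3 and B is 3×2, so AB is 2×2. Each entry is (row of A)·(column of B):
AB[1,1] = (-3)(2) + (-1)(0) + (1)(3) = -3
AB[1,2] = (-3)(0) + (-1)(-1) + (1)(3) = 4
AB[2,1] = (-1)(2) + (-3)(0) + (-3)(3) = -11
AB[2,2] = (-1)(0) + (-3)(-1) + (-3)(3) = -6

AB = 
  [ -3,   4]
  [-11,  -6]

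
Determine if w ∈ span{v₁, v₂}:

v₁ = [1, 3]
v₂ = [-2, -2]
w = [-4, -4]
Yes

Form the augmented matrix and row-reduce:
[v₁|v₂|w] = 
  [  1,  -2,  -4]
  [  3,  -2,  -4]
R2 → R2 - (3)·R1
REF = 
  [  1,  -2,  -4]
  [  0,   4,   8]

No row of the form [0 0 | nonzero], so the system is consistent. Back-substitution gives c₁ = 0, c₂ = 2: w = (0)·v₁ + (2)·v₂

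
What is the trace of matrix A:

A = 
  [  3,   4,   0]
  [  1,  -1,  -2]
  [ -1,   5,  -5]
-3

tr(A) = 3 + -1 + -5 = -3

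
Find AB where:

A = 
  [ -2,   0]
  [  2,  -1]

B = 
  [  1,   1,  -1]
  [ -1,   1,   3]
A is 2×2 and B is 2×3, so AB is 2×3. Each entry is (row of A)·(column of B):
AB[1,1] = (-2)(1) + (0)(-1) = -2
AB[1,2] = (-2)(1) + (0)(1) = -2
AB[1,3] = (-2)(-1) + (0)(3) = 2
AB[2,1] = (2)(1) + (-1)(-1) = 3
AB[2,2] = (2)(1) + (-1)(1) = 1
AB[2,3] = (2)(-1) + (-1)(3) = -5

AB = 
  [ -2,  -2,   2]
  [  3,   1,  -5]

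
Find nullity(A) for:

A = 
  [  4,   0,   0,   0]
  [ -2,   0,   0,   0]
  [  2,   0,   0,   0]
nullity(A) = 3

Row reduce:
R2 → R2 + (1/2)·R1
R3 → R3 - (1/2)·R1
REF = 
  [  4,   0,   0,   0]
  [  0,   0,   0,   0]
  [  0,   0,   0,   0]
Pivot columns: 1 → 1 pivot.
rank(A) = 1, so nullity(A) = 4 - 1 = 3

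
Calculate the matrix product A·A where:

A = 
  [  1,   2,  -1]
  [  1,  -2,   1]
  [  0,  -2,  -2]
A² = A·A:
A²[1,1] = (1)(1) + (2)(1) + (-1)(0) = 3
A²[1,2] = (1)(2) + (2)(-2) + (-1)(-2) = 0
A²[1,3] = (1)(-1) + (2)(1) + (-1)(-2) = 3
A²[2,1] = (1)(1) + (-2)(1) + (1)(0) = -1
A²[2,2] = (1)(2) + (-2)(-2) + (1)(-2) = 4
A²[2,3] = (1)(-1) + (-2)(1) + (1)(-2) = -5
A²[3,1] = (0)(1) + (-2)(1) + (-2)(0) = -2
A²[3,2] = (0)(2) + (-2)(-2) + (-2)(-2) = 8
A²[3,3] = (0)(-1) + (-2)(1) + (-2)(-2) = 2
A² = 
  [  3,   0,   3]
  [ -1,   4,  -5]
  [ -2,   8,   2]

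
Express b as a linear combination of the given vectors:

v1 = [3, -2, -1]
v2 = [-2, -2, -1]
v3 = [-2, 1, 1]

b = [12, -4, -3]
c1 = 2, c2 = -1, c3 = -2

b = 2·v1 + -1·v2 + -2·v3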